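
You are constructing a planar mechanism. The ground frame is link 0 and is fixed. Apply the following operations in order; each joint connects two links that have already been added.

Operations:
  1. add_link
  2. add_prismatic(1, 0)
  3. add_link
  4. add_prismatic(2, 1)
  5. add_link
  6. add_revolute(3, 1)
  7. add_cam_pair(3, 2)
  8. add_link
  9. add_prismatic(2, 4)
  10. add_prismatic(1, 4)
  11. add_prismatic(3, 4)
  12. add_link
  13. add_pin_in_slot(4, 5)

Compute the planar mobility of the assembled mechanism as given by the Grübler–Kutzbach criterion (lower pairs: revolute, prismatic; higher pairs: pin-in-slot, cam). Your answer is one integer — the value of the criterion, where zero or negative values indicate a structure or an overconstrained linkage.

ground; <1,0,0>
#1 <2,0,0>
P:1↔0 J1 <2,1,0>
#2 <3,1,0>
P:2↔1 J1 <3,2,0>
#3 <4,2,0>
R:3↔1 J1 <4,3,0>
C:3↔2 J2 <4,3,1>
#4 <5,3,1>
P:2↔4 J1 <5,4,1>
P:1↔4 J1 <5,5,1>
P:3↔4 J1 <5,6,1>
#5 <6,6,1>
PS:4↔5 J2 <6,6,2>
3×5 − 2×6 − 1×2 = 1

M = 1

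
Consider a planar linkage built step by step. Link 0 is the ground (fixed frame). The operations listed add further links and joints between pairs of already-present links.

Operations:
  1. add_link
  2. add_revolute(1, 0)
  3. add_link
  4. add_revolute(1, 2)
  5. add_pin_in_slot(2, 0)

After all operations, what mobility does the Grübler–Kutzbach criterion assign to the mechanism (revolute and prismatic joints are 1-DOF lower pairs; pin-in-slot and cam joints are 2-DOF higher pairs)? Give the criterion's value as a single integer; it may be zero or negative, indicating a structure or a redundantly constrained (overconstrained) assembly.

link 0 = ground. State L|J1|J2 = 1|0|0
+link1  2|0|0
R(1,0) f=1→J1  2|1|0
+link2  3|1|0
R(1,2) f=1→J1  3|2|0
PS(2,0) f=2→J2  3|2|1
M = 3(3−1)−2·2−1 = 6−4−1 = 1

M = 1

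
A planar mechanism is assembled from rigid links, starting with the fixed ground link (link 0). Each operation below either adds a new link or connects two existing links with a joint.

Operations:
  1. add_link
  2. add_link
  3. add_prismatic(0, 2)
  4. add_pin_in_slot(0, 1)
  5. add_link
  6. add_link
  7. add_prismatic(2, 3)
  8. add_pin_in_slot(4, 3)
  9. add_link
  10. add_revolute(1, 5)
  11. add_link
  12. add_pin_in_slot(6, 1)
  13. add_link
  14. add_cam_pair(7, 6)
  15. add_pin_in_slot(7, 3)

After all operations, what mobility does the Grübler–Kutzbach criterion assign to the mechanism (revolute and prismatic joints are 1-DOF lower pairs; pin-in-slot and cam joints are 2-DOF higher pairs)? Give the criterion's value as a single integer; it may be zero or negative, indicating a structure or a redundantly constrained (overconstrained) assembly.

L=1 J1=0 J2=0
add link → L=2 J1=0 J2=0
add link → L=3 J1=0 J2=0
P@0,2 dof=1 J1 → L=3 J1=1 J2=0
PS@0,1 dof=2 J2 → L=3 J1=1 J2=1
add link → L=4 J1=1 J2=1
add link → L=5 J1=1 J2=1
P@2,3 dof=1 J1 → L=5 J1=2 J2=1
PS@4,3 dof=2 J2 → L=5 J1=2 J2=2
add link → L=6 J1=2 J2=2
R@1,5 dof=1 J1 → L=6 J1=3 J2=2
add link → L=7 J1=3 J2=2
PS@6,1 dof=2 J2 → L=7 J1=3 J2=3
add link → L=8 J1=3 J2=3
C@7,6 dof=2 J2 → L=8 J1=3 J2=4
PS@7,3 dof=2 J2 → L=8 J1=3 J2=5
M=3(L−1)−2J1−J2=3·7−2·3−5=10

M = 10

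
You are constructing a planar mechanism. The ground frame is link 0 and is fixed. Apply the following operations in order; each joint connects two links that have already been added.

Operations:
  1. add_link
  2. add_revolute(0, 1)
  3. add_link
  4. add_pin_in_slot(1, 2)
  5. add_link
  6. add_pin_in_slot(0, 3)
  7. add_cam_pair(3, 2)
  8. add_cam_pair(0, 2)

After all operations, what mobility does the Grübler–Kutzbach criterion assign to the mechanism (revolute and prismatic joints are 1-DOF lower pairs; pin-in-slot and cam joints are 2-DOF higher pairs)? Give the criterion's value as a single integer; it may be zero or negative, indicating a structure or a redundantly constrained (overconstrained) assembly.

link 0 = ground. State L|J1|J2 = 1|0|0
+link1  2|0|0
R(0,1) f=1→J1  2|1|0
+link2  3|1|0
PS(1,2) f=2→J2  3|1|1
+link3  4|1|1
PS(0,3) f=2→J2  4|1|2
C(3,2) f=2→J2  4|1|3
C(0,2) f=2→J2  4|1|4
M = 3(4−1)−2·1−4 = 9−2−4 = 3

M = 3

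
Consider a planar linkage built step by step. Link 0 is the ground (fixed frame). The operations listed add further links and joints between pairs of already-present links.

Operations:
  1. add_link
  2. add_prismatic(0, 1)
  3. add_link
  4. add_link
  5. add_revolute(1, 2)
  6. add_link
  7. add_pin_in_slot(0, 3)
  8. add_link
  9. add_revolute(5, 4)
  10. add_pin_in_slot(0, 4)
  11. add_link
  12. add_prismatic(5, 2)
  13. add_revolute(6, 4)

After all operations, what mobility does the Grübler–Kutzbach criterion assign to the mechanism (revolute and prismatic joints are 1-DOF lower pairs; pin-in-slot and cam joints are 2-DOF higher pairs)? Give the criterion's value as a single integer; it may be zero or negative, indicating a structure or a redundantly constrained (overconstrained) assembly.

M = 6

(L,J1,J2)=(1,0,0); link0 fixed
link1: (2,0,0)
P 0-1 [J1]: (2,1,0)
link2: (3,1,0)
link3: (4,1,0)
R 1-2 [J1]: (4,2,0)
link4: (5,2,0)
PS 0-3 [J2]: (5,2,1)
link5: (6,2,1)
R 5-4 [J1]: (6,3,1)
PS 0-4 [J2]: (6,3,2)
link6: (7,3,2)
P 5-2 [J1]: (7,4,2)
R 6-4 [J1]: (7,5,2)
Grübler: 3·6 − 2·5 − 2 = 6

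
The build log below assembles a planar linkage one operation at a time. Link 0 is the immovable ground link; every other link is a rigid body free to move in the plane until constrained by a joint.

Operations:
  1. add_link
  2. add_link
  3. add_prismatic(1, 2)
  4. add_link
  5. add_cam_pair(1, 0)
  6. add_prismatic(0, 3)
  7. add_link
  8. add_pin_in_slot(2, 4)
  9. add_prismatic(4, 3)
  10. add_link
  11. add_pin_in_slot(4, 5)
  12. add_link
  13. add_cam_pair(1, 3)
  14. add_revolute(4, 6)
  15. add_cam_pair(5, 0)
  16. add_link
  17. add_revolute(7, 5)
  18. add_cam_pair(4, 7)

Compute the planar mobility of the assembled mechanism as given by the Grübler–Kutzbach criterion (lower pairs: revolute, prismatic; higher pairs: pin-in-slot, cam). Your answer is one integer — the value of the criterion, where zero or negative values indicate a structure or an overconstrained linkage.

M = 5

ground; <1,0,0>
#1 <2,0,0>
#2 <3,0,0>
P:1↔2 J1 <3,1,0>
#3 <4,1,0>
C:1↔0 J2 <4,1,1>
P:0↔3 J1 <4,2,1>
#4 <5,2,1>
PS:2↔4 J2 <5,2,2>
P:4↔3 J1 <5,3,2>
#5 <6,3,2>
PS:4↔5 J2 <6,3,3>
#6 <7,3,3>
C:1↔3 J2 <7,3,4>
R:4↔6 J1 <7,4,4>
C:5↔0 J2 <7,4,5>
#7 <8,4,5>
R:7↔5 J1 <8,5,5>
C:4↔7 J2 <8,5,6>
3×7 − 2×5 − 1×6 = 5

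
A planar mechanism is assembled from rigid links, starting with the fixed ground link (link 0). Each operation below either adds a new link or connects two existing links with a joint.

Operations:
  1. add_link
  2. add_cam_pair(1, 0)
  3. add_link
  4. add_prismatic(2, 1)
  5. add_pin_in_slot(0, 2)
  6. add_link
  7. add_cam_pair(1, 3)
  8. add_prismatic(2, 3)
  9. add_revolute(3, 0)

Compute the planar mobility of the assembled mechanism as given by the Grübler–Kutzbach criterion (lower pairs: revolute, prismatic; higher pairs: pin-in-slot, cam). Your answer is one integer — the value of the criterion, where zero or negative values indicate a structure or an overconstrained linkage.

(L,J1,J2)=(1,0,0); link0 fixed
link1: (2,0,0)
C 1-0 [J2]: (2,0,1)
link2: (3,0,1)
P 2-1 [J1]: (3,1,1)
PS 0-2 [J2]: (3,1,2)
link3: (4,1,2)
C 1-3 [J2]: (4,1,3)
P 2-3 [J1]: (4,2,3)
R 3-0 [J1]: (4,3,3)
Grübler: 3·3 − 2·3 − 3 = 0

M = 0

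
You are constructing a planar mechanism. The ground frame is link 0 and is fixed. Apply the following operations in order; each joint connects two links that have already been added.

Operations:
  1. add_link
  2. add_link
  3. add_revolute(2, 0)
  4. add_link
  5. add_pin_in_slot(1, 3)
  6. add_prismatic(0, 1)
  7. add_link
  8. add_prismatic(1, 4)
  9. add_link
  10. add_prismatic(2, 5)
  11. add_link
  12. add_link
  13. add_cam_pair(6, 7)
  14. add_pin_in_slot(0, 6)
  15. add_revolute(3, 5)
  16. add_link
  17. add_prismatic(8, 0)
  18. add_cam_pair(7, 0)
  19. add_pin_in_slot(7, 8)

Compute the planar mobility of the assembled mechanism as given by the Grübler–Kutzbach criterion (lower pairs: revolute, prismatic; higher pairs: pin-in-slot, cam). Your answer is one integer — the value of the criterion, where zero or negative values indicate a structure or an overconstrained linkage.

M = 7

(L,J1,J2)=(1,0,0); link0 fixed
link1: (2,0,0)
link2: (3,0,0)
R 2-0 [J1]: (3,1,0)
link3: (4,1,0)
PS 1-3 [J2]: (4,1,1)
P 0-1 [J1]: (4,2,1)
link4: (5,2,1)
P 1-4 [J1]: (5,3,1)
link5: (6,3,1)
P 2-5 [J1]: (6,4,1)
link6: (7,4,1)
link7: (8,4,1)
C 6-7 [J2]: (8,4,2)
PS 0-6 [J2]: (8,4,3)
R 3-5 [J1]: (8,5,3)
link8: (9,5,3)
P 8-0 [J1]: (9,6,3)
C 7-0 [J2]: (9,6,4)
PS 7-8 [J2]: (9,6,5)
Grübler: 3·8 − 2·6 − 5 = 7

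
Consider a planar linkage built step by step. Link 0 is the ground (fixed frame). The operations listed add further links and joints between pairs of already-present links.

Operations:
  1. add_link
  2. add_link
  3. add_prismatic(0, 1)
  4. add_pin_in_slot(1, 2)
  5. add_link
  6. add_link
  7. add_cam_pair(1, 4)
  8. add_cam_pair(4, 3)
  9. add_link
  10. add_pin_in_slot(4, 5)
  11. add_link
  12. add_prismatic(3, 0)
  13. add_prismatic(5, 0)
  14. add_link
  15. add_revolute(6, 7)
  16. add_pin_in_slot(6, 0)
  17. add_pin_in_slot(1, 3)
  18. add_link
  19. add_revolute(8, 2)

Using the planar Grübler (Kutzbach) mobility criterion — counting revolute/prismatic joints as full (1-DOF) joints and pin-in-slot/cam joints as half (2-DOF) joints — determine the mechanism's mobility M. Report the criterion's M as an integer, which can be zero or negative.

M = 8

(L,J1,J2)=(1,0,0); link0 fixed
link1: (2,0,0)
link2: (3,0,0)
P 0-1 [J1]: (3,1,0)
PS 1-2 [J2]: (3,1,1)
link3: (4,1,1)
link4: (5,1,1)
C 1-4 [J2]: (5,1,2)
C 4-3 [J2]: (5,1,3)
link5: (6,1,3)
PS 4-5 [J2]: (6,1,4)
link6: (7,1,4)
P 3-0 [J1]: (7,2,4)
P 5-0 [J1]: (7,3,4)
link7: (8,3,4)
R 6-7 [J1]: (8,4,4)
PS 6-0 [J2]: (8,4,5)
PS 1-3 [J2]: (8,4,6)
link8: (9,4,6)
R 8-2 [J1]: (9,5,6)
Grübler: 3·8 − 2·5 − 6 = 8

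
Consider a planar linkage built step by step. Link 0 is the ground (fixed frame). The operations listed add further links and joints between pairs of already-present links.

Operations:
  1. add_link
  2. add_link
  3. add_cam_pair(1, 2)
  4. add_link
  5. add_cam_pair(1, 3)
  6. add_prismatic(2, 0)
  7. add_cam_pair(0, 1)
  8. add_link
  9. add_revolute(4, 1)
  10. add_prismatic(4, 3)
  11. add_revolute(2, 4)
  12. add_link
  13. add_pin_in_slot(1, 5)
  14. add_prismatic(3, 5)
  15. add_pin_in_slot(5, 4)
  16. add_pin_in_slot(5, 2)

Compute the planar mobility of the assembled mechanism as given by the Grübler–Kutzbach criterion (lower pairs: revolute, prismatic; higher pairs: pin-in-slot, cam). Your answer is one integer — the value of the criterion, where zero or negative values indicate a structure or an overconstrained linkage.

M = -1

[1;0;0] (link 0 is ground)
L+ [2;0;0]
L+ [3;0;0]
C(1,2)∈J2 [3;0;1]
L+ [4;0;1]
C(1,3)∈J2 [4;0;2]
P(2,0)∈J1 [4;1;2]
C(0,1)∈J2 [4;1;3]
L+ [5;1;3]
R(4,1)∈J1 [5;2;3]
P(4,3)∈J1 [5;3;3]
R(2,4)∈J1 [5;4;3]
L+ [6;4;3]
PS(1,5)∈J2 [6;4;4]
P(3,5)∈J1 [6;5;4]
PS(5,4)∈J2 [6;5;5]
PS(5,2)∈J2 [6;5;6]
mobility = 15 − 10 − 6 = -1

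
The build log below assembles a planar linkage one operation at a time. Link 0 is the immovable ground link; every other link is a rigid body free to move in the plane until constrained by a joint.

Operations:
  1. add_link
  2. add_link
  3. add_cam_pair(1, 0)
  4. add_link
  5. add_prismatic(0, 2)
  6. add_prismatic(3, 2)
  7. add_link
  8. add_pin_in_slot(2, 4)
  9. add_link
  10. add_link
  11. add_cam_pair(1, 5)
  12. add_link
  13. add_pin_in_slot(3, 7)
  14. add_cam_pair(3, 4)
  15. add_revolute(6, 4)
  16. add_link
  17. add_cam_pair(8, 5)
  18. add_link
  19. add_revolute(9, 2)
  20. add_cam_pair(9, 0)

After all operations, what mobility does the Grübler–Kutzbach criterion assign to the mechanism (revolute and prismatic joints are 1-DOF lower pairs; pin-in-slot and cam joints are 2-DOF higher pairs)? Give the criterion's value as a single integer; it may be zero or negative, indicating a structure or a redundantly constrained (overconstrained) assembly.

(L,J1,J2)=(1,0,0); link0 fixed
link1: (2,0,0)
link2: (3,0,0)
C 1-0 [J2]: (3,0,1)
link3: (4,0,1)
P 0-2 [J1]: (4,1,1)
P 3-2 [J1]: (4,2,1)
link4: (5,2,1)
PS 2-4 [J2]: (5,2,2)
link5: (6,2,2)
link6: (7,2,2)
C 1-5 [J2]: (7,2,3)
link7: (8,2,3)
PS 3-7 [J2]: (8,2,4)
C 3-4 [J2]: (8,2,5)
R 6-4 [J1]: (8,3,5)
link8: (9,3,5)
C 8-5 [J2]: (9,3,6)
link9: (10,3,6)
R 9-2 [J1]: (10,4,6)
C 9-0 [J2]: (10,4,7)
Grübler: 3·9 − 2·4 − 7 = 12

M = 12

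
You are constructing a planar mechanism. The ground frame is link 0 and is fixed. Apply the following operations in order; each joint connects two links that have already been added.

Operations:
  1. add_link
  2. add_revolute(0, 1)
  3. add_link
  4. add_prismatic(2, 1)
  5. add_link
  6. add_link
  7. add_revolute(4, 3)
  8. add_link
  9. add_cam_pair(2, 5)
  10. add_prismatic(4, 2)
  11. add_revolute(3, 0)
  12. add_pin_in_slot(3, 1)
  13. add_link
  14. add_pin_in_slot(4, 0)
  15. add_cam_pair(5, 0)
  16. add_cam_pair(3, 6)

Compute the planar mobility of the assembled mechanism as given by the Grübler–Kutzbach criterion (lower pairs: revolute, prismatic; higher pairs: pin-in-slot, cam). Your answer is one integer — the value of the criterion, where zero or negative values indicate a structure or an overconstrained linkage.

[1;0;0] (link 0 is ground)
L+ [2;0;0]
R(0,1)∈J1 [2;1;0]
L+ [3;1;0]
P(2,1)∈J1 [3;2;0]
L+ [4;2;0]
L+ [5;2;0]
R(4,3)∈J1 [5;3;0]
L+ [6;3;0]
C(2,5)∈J2 [6;3;1]
P(4,2)∈J1 [6;4;1]
R(3,0)∈J1 [6;5;1]
PS(3,1)∈J2 [6;5;2]
L+ [7;5;2]
PS(4,0)∈J2 [7;5;3]
C(5,0)∈J2 [7;5;4]
C(3,6)∈J2 [7;5;5]
mobility = 18 − 10 − 5 = 3

M = 3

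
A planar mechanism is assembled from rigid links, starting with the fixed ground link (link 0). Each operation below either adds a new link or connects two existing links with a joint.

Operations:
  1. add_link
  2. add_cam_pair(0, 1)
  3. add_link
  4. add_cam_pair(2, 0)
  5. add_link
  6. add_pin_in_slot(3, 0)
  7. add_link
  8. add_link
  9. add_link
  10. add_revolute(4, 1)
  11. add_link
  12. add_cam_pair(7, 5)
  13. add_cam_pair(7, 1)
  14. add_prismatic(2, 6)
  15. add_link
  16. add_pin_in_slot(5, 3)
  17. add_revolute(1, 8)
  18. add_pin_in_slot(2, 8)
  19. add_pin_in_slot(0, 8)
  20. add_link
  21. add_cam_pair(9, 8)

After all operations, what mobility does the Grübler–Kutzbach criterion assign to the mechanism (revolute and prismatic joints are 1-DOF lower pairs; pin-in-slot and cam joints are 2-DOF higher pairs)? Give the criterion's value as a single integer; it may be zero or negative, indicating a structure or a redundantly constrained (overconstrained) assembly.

link 0 = ground. State L|J1|J2 = 1|0|0
+link1  2|0|0
C(0,1) f=2→J2  2|0|1
+link2  3|0|1
C(2,0) f=2→J2  3|0|2
+link3  4|0|2
PS(3,0) f=2→J2  4|0|3
+link4  5|0|3
+link5  6|0|3
+link6  7|0|3
R(4,1) f=1→J1  7|1|3
+link7  8|1|3
C(7,5) f=2→J2  8|1|4
C(7,1) f=2→J2  8|1|5
P(2,6) f=1→J1  8|2|5
+link8  9|2|5
PS(5,3) f=2→J2  9|2|6
R(1,8) f=1→J1  9|3|6
PS(2,8) f=2→J2  9|3|7
PS(0,8) f=2→J2  9|3|8
+link9  10|3|8
C(9,8) f=2→J2  10|3|9
M = 3(10−1)−2·3−9 = 27−6−9 = 12

M = 12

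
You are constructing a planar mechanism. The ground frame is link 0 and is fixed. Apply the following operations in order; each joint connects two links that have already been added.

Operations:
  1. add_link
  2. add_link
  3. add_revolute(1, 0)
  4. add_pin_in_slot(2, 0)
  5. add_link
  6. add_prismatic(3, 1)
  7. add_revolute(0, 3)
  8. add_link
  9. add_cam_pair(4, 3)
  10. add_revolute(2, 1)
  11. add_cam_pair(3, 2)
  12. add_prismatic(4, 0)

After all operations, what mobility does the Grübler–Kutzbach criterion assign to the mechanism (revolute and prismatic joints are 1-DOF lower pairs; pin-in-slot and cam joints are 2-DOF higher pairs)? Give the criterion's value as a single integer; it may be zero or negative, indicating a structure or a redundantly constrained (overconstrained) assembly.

[1;0;0] (link 0 is ground)
L+ [2;0;0]
L+ [3;0;0]
R(1,0)∈J1 [3;1;0]
PS(2,0)∈J2 [3;1;1]
L+ [4;1;1]
P(3,1)∈J1 [4;2;1]
R(0,3)∈J1 [4;3;1]
L+ [5;3;1]
C(4,3)∈J2 [5;3;2]
R(2,1)∈J1 [5;4;2]
C(3,2)∈J2 [5;4;3]
P(4,0)∈J1 [5;5;3]
mobility = 12 − 10 − 3 = -1

M = -1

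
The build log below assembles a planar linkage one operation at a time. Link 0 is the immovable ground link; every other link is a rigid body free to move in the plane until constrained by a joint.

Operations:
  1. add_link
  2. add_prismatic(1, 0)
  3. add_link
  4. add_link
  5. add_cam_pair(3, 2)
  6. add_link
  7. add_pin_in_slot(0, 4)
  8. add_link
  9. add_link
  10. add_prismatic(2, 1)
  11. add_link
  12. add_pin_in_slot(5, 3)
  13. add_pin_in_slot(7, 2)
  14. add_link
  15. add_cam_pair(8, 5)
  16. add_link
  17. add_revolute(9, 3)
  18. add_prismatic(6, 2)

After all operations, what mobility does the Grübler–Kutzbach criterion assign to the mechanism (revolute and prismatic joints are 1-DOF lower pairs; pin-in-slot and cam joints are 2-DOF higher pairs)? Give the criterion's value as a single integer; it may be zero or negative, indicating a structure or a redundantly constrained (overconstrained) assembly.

M = 14

link 0 = ground. State L|J1|J2 = 1|0|0
+link1  2|0|0
P(1,0) f=1→J1  2|1|0
+link2  3|1|0
+link3  4|1|0
C(3,2) f=2→J2  4|1|1
+link4  5|1|1
PS(0,4) f=2→J2  5|1|2
+link5  6|1|2
+link6  7|1|2
P(2,1) f=1→J1  7|2|2
+link7  8|2|2
PS(5,3) f=2→J2  8|2|3
PS(7,2) f=2→J2  8|2|4
+link8  9|2|4
C(8,5) f=2→J2  9|2|5
+link9  10|2|5
R(9,3) f=1→J1  10|3|5
P(6,2) f=1→J1  10|4|5
M = 3(10−1)−2·4−5 = 27−8−5 = 14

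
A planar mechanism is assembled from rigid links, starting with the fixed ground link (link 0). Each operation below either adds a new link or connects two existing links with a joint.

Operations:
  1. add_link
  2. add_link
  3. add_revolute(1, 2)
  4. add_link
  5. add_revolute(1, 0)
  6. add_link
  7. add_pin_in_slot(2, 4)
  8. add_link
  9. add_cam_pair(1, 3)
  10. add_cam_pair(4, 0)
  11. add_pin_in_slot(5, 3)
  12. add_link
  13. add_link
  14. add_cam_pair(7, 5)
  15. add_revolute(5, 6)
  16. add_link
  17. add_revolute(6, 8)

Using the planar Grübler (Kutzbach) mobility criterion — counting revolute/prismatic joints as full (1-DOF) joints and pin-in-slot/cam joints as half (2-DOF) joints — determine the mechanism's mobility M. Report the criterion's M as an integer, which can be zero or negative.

M = 11

(L,J1,J2)=(1,0,0); link0 fixed
link1: (2,0,0)
link2: (3,0,0)
R 1-2 [J1]: (3,1,0)
link3: (4,1,0)
R 1-0 [J1]: (4,2,0)
link4: (5,2,0)
PS 2-4 [J2]: (5,2,1)
link5: (6,2,1)
C 1-3 [J2]: (6,2,2)
C 4-0 [J2]: (6,2,3)
PS 5-3 [J2]: (6,2,4)
link6: (7,2,4)
link7: (8,2,4)
C 7-5 [J2]: (8,2,5)
R 5-6 [J1]: (8,3,5)
link8: (9,3,5)
R 6-8 [J1]: (9,4,5)
Grübler: 3·8 − 2·4 − 5 = 11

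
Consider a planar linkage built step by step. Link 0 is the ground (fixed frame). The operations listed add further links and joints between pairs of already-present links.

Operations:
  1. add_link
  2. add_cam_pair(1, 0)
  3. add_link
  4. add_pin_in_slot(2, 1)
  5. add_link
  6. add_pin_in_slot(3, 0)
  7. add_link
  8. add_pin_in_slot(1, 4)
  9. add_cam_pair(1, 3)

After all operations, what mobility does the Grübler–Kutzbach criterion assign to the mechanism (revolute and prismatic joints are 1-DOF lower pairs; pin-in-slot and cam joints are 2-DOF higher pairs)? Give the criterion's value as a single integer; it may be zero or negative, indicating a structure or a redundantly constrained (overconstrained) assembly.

link 0 = ground. State L|J1|J2 = 1|0|0
+link1  2|0|0
C(1,0) f=2→J2  2|0|1
+link2  3|0|1
PS(2,1) f=2→J2  3|0|2
+link3  4|0|2
PS(3,0) f=2→J2  4|0|3
+link4  5|0|3
PS(1,4) f=2→J2  5|0|4
C(1,3) f=2→J2  5|0|5
M = 3(5−1)−2·0−5 = 12−0−5 = 7

M = 7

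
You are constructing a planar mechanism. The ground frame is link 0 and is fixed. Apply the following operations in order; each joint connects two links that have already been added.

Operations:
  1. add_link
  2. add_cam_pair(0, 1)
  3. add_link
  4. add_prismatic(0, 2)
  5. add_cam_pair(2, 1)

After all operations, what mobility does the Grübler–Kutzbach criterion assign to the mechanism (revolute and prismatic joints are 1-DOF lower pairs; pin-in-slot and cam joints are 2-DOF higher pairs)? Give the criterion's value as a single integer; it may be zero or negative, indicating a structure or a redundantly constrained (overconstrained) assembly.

link 0 = ground. State L|J1|J2 = 1|0|0
+link1  2|0|0
C(0,1) f=2→J2  2|0|1
+link2  3|0|1
P(0,2) f=1→J1  3|1|1
C(2,1) f=2→J2  3|1|2
M = 3(3−1)−2·1−2 = 6−2−2 = 2

M = 2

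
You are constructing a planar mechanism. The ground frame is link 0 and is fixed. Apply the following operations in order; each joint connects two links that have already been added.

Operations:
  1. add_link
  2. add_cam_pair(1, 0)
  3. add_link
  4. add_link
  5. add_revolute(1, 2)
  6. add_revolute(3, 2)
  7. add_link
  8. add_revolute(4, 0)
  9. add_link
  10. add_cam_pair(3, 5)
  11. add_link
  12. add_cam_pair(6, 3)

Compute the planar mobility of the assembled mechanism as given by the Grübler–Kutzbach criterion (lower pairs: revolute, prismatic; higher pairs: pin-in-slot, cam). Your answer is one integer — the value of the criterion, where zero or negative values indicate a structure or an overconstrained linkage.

M = 9

(L,J1,J2)=(1,0,0); link0 fixed
link1: (2,0,0)
C 1-0 [J2]: (2,0,1)
link2: (3,0,1)
link3: (4,0,1)
R 1-2 [J1]: (4,1,1)
R 3-2 [J1]: (4,2,1)
link4: (5,2,1)
R 4-0 [J1]: (5,3,1)
link5: (6,3,1)
C 3-5 [J2]: (6,3,2)
link6: (7,3,2)
C 6-3 [J2]: (7,3,3)
Grübler: 3·6 − 2·3 − 3 = 9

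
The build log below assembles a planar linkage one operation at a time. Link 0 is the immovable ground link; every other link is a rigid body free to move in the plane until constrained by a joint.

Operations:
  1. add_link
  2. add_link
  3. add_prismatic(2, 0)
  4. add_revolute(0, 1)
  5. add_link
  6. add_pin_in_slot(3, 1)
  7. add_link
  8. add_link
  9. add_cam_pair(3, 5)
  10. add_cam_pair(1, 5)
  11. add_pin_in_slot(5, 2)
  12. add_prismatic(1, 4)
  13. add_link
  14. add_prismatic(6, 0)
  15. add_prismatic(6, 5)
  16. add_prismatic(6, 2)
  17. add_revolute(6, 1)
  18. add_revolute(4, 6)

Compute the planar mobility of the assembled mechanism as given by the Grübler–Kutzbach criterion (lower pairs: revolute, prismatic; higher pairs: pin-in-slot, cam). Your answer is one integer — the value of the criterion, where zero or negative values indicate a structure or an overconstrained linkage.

M = -2

link 0 = ground. State L|J1|J2 = 1|0|0
+link1  2|0|0
+link2  3|0|0
P(2,0) f=1→J1  3|1|0
R(0,1) f=1→J1  3|2|0
+link3  4|2|0
PS(3,1) f=2→J2  4|2|1
+link4  5|2|1
+link5  6|2|1
C(3,5) f=2→J2  6|2|2
C(1,5) f=2→J2  6|2|3
PS(5,2) f=2→J2  6|2|4
P(1,4) f=1→J1  6|3|4
+link6  7|3|4
P(6,0) f=1→J1  7|4|4
P(6,5) f=1→J1  7|5|4
P(6,2) f=1→J1  7|6|4
R(6,1) f=1→J1  7|7|4
R(4,6) f=1→J1  7|8|4
M = 3(7−1)−2·8−4 = 18−16−4 = -2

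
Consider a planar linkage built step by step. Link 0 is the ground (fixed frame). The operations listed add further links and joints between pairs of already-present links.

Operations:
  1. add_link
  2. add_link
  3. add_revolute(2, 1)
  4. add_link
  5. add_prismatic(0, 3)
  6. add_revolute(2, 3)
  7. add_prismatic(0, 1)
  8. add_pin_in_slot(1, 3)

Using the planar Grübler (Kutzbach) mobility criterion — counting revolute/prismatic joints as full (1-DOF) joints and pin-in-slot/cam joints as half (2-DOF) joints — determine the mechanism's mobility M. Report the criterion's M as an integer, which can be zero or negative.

M = 0

ground; <1,0,0>
#1 <2,0,0>
#2 <3,0,0>
R:2↔1 J1 <3,1,0>
#3 <4,1,0>
P:0↔3 J1 <4,2,0>
R:2↔3 J1 <4,3,0>
P:0↔1 J1 <4,4,0>
PS:1↔3 J2 <4,4,1>
3×3 − 2×4 − 1×1 = 0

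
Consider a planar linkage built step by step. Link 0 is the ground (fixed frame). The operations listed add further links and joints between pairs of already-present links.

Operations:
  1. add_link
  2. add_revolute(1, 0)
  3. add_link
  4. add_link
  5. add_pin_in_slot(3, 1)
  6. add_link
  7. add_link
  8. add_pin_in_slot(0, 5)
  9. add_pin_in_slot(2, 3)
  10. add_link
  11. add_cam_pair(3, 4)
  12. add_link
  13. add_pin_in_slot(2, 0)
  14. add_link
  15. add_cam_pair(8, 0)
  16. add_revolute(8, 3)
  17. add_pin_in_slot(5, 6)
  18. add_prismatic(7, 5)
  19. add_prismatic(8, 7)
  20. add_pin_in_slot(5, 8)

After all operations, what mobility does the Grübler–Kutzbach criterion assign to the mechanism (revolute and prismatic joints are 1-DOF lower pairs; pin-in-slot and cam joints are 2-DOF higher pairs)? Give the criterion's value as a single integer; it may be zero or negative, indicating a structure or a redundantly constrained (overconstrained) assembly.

M = 8

link 0 = ground. State L|J1|J2 = 1|0|0
+link1  2|0|0
R(1,0) f=1→J1  2|1|0
+link2  3|1|0
+link3  4|1|0
PS(3,1) f=2→J2  4|1|1
+link4  5|1|1
+link5  6|1|1
PS(0,5) f=2→J2  6|1|2
PS(2,3) f=2→J2  6|1|3
+link6  7|1|3
C(3,4) f=2→J2  7|1|4
+link7  8|1|4
PS(2,0) f=2→J2  8|1|5
+link8  9|1|5
C(8,0) f=2→J2  9|1|6
R(8,3) f=1→J1  9|2|6
PS(5,6) f=2→J2  9|2|7
P(7,5) f=1→J1  9|3|7
P(8,7) f=1→J1  9|4|7
PS(5,8) f=2→J2  9|4|8
M = 3(9−1)−2·4−8 = 24−8−8 = 8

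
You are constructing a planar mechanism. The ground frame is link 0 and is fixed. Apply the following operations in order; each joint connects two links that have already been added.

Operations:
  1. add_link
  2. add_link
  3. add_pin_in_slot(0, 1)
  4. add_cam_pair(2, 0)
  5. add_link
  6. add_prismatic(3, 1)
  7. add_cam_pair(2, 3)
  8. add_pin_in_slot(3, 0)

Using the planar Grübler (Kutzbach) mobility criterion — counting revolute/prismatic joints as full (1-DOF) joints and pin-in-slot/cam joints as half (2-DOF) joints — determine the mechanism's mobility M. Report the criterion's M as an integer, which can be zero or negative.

M = 3

(L,J1,J2)=(1,0,0); link0 fixed
link1: (2,0,0)
link2: (3,0,0)
PS 0-1 [J2]: (3,0,1)
C 2-0 [J2]: (3,0,2)
link3: (4,0,2)
P 3-1 [J1]: (4,1,2)
C 2-3 [J2]: (4,1,3)
PS 3-0 [J2]: (4,1,4)
Grübler: 3·3 − 2·1 − 4 = 3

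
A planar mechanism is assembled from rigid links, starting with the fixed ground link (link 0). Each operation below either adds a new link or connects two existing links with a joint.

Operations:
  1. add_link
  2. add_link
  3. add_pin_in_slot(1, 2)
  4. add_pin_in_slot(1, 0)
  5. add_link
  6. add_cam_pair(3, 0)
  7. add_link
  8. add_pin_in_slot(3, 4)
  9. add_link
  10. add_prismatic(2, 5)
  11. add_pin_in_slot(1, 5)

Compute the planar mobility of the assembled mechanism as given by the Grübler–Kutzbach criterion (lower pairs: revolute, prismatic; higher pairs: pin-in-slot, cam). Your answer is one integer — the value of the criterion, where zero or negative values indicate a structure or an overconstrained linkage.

M = 8

(L,J1,J2)=(1,0,0); link0 fixed
link1: (2,0,0)
link2: (3,0,0)
PS 1-2 [J2]: (3,0,1)
PS 1-0 [J2]: (3,0,2)
link3: (4,0,2)
C 3-0 [J2]: (4,0,3)
link4: (5,0,3)
PS 3-4 [J2]: (5,0,4)
link5: (6,0,4)
P 2-5 [J1]: (6,1,4)
PS 1-5 [J2]: (6,1,5)
Grübler: 3·5 − 2·1 − 5 = 8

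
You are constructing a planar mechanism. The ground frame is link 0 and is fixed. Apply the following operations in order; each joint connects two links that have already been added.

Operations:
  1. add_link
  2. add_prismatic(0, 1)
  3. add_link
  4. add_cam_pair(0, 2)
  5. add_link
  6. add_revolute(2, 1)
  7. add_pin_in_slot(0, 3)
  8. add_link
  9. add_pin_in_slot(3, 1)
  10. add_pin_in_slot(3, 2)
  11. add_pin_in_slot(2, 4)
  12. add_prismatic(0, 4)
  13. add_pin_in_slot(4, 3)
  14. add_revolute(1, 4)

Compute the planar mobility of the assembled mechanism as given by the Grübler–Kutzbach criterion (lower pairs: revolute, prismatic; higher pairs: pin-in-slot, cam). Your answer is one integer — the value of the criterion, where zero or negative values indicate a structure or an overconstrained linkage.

ground; <1,0,0>
#1 <2,0,0>
P:0↔1 J1 <2,1,0>
#2 <3,1,0>
C:0↔2 J2 <3,1,1>
#3 <4,1,1>
R:2↔1 J1 <4,2,1>
PS:0↔3 J2 <4,2,2>
#4 <5,2,2>
PS:3↔1 J2 <5,2,3>
PS:3↔2 J2 <5,2,4>
PS:2↔4 J2 <5,2,5>
P:0↔4 J1 <5,3,5>
PS:4↔3 J2 <5,3,6>
R:1↔4 J1 <5,4,6>
3×4 − 2×4 − 1×6 = -2

M = -2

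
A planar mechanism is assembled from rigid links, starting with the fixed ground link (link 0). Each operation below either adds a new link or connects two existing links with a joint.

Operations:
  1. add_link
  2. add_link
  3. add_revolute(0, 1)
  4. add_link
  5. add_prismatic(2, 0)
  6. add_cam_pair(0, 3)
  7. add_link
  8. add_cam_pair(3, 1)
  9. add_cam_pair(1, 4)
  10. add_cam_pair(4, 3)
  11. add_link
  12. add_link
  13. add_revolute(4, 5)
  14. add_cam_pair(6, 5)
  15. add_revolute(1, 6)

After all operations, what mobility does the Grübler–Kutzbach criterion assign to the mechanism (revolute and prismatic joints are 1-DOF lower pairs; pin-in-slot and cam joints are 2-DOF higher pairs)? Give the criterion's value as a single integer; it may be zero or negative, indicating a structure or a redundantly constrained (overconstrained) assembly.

M = 5

ground; <1,0,0>
#1 <2,0,0>
#2 <3,0,0>
R:0↔1 J1 <3,1,0>
#3 <4,1,0>
P:2↔0 J1 <4,2,0>
C:0↔3 J2 <4,2,1>
#4 <5,2,1>
C:3↔1 J2 <5,2,2>
C:1↔4 J2 <5,2,3>
C:4↔3 J2 <5,2,4>
#5 <6,2,4>
#6 <7,2,4>
R:4↔5 J1 <7,3,4>
C:6↔5 J2 <7,3,5>
R:1↔6 J1 <7,4,5>
3×6 − 2×4 − 1×5 = 5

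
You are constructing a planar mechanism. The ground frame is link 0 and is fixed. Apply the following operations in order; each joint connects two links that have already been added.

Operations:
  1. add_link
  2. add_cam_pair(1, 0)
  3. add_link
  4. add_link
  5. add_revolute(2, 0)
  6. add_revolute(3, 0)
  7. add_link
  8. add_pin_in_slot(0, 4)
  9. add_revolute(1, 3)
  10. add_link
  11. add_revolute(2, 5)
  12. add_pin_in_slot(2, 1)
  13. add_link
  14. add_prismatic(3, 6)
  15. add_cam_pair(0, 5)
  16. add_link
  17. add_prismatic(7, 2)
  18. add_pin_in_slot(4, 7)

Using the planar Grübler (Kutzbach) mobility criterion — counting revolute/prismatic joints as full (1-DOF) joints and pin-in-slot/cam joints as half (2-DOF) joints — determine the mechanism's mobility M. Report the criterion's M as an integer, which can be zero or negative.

M = 4

(L,J1,J2)=(1,0,0); link0 fixed
link1: (2,0,0)
C 1-0 [J2]: (2,0,1)
link2: (3,0,1)
link3: (4,0,1)
R 2-0 [J1]: (4,1,1)
R 3-0 [J1]: (4,2,1)
link4: (5,2,1)
PS 0-4 [J2]: (5,2,2)
R 1-3 [J1]: (5,3,2)
link5: (6,3,2)
R 2-5 [J1]: (6,4,2)
PS 2-1 [J2]: (6,4,3)
link6: (7,4,3)
P 3-6 [J1]: (7,5,3)
C 0-5 [J2]: (7,5,4)
link7: (8,5,4)
P 7-2 [J1]: (8,6,4)
PS 4-7 [J2]: (8,6,5)
Grübler: 3·7 − 2·6 − 5 = 4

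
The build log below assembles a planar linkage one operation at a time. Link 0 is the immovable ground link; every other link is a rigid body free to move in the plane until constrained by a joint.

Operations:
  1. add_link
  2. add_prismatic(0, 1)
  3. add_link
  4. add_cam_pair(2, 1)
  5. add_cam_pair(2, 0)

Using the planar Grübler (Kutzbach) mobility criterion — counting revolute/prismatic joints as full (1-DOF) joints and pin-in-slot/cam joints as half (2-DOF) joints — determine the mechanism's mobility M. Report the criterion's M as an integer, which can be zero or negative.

[1;0;0] (link 0 is ground)
L+ [2;0;0]
P(0,1)∈J1 [2;1;0]
L+ [3;1;0]
C(2,1)∈J2 [3;1;1]
C(2,0)∈J2 [3;1;2]
mobility = 6 − 2 − 2 = 2

M = 2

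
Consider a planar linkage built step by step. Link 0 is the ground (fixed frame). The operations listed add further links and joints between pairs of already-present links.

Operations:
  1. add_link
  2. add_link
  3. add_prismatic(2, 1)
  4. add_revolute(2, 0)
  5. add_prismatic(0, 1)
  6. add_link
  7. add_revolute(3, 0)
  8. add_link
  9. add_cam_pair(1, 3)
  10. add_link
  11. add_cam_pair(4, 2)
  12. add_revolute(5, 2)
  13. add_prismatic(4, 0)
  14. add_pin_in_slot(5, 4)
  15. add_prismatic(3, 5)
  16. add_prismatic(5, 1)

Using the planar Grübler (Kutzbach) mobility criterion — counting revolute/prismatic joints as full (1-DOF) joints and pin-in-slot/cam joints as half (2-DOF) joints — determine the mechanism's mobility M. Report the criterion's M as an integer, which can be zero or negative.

M = -4

[1;0;0] (link 0 is ground)
L+ [2;0;0]
L+ [3;0;0]
P(2,1)∈J1 [3;1;0]
R(2,0)∈J1 [3;2;0]
P(0,1)∈J1 [3;3;0]
L+ [4;3;0]
R(3,0)∈J1 [4;4;0]
L+ [5;4;0]
C(1,3)∈J2 [5;4;1]
L+ [6;4;1]
C(4,2)∈J2 [6;4;2]
R(5,2)∈J1 [6;5;2]
P(4,0)∈J1 [6;6;2]
PS(5,4)∈J2 [6;6;3]
P(3,5)∈J1 [6;7;3]
P(5,1)∈J1 [6;8;3]
mobility = 15 − 16 − 3 = -4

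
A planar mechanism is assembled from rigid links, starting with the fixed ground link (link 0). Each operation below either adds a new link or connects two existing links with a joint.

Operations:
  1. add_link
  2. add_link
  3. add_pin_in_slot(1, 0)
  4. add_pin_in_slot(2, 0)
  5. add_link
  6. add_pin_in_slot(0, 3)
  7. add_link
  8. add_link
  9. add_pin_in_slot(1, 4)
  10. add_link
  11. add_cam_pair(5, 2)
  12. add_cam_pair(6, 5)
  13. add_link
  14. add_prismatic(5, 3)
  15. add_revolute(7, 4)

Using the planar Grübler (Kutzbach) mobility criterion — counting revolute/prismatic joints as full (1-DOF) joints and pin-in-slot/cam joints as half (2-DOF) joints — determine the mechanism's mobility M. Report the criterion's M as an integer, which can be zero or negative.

M = 11

[1;0;0] (link 0 is ground)
L+ [2;0;0]
L+ [3;0;0]
PS(1,0)∈J2 [3;0;1]
PS(2,0)∈J2 [3;0;2]
L+ [4;0;2]
PS(0,3)∈J2 [4;0;3]
L+ [5;0;3]
L+ [6;0;3]
PS(1,4)∈J2 [6;0;4]
L+ [7;0;4]
C(5,2)∈J2 [7;0;5]
C(6,5)∈J2 [7;0;6]
L+ [8;0;6]
P(5,3)∈J1 [8;1;6]
R(7,4)∈J1 [8;2;6]
mobility = 21 − 4 − 6 = 11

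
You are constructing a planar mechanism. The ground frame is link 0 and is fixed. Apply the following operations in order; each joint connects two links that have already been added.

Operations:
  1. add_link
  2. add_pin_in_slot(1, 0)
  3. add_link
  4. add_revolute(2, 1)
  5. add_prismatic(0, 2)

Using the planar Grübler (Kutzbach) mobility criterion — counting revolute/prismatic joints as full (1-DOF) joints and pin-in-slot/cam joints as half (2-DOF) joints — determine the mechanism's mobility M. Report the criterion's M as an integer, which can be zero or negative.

link 0 = ground. State L|J1|J2 = 1|0|0
+link1  2|0|0
PS(1,0) f=2→J2  2|0|1
+link2  3|0|1
R(2,1) f=1→J1  3|1|1
P(0,2) f=1→J1  3|2|1
M = 3(3−1)−2·2−1 = 6−4−1 = 1

M = 1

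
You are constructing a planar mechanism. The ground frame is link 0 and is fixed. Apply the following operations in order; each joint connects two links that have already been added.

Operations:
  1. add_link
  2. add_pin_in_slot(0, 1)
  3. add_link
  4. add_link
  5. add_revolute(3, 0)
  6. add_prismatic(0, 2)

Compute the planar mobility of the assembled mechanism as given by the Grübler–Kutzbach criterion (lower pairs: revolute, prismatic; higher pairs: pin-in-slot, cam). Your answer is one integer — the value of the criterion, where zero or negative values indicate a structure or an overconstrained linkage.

M = 4

L=1 J1=0 J2=0
add link → L=2 J1=0 J2=0
PS@0,1 dof=2 J2 → L=2 J1=0 J2=1
add link → L=3 J1=0 J2=1
add link → L=4 J1=0 J2=1
R@3,0 dof=1 J1 → L=4 J1=1 J2=1
P@0,2 dof=1 J1 → L=4 J1=2 J2=1
M=3(L−1)−2J1−J2=3·3−2·2−1=4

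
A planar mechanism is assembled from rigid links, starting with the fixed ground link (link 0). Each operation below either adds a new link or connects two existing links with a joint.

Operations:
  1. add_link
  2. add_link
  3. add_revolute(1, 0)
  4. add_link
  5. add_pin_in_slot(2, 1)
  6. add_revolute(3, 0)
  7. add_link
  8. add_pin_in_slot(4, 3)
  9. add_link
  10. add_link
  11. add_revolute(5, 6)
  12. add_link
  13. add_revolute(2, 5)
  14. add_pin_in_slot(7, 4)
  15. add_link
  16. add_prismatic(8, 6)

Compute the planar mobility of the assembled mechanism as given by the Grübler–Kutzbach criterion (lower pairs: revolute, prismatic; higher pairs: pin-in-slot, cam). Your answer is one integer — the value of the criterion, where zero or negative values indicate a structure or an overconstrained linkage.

M = 11

[1;0;0] (link 0 is ground)
L+ [2;0;0]
L+ [3;0;0]
R(1,0)∈J1 [3;1;0]
L+ [4;1;0]
PS(2,1)∈J2 [4;1;1]
R(3,0)∈J1 [4;2;1]
L+ [5;2;1]
PS(4,3)∈J2 [5;2;2]
L+ [6;2;2]
L+ [7;2;2]
R(5,6)∈J1 [7;3;2]
L+ [8;3;2]
R(2,5)∈J1 [8;4;2]
PS(7,4)∈J2 [8;4;3]
L+ [9;4;3]
P(8,6)∈J1 [9;5;3]
mobility = 24 − 10 − 3 = 11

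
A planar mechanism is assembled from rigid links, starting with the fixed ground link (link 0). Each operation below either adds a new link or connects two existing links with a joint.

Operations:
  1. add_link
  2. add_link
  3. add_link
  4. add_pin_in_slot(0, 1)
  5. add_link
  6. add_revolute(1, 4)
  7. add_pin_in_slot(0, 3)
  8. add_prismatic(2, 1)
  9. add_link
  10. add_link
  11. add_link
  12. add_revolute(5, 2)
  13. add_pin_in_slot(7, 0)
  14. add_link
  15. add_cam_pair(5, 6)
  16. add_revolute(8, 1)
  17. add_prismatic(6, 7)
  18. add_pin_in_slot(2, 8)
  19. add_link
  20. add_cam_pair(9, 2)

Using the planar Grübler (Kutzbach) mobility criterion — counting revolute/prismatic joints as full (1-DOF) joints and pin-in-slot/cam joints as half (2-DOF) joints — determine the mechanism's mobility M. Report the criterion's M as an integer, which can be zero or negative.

L=1 J1=0 J2=0
add link → L=2 J1=0 J2=0
add link → L=3 J1=0 J2=0
add link → L=4 J1=0 J2=0
PS@0,1 dof=2 J2 → L=4 J1=0 J2=1
add link → L=5 J1=0 J2=1
R@1,4 dof=1 J1 → L=5 J1=1 J2=1
PS@0,3 dof=2 J2 → L=5 J1=1 J2=2
P@2,1 dof=1 J1 → L=5 J1=2 J2=2
add link → L=6 J1=2 J2=2
add link → L=7 J1=2 J2=2
add link → L=8 J1=2 J2=2
R@5,2 dof=1 J1 → L=8 J1=3 J2=2
PS@7,0 dof=2 J2 → L=8 J1=3 J2=3
add link → L=9 J1=3 J2=3
C@5,6 dof=2 J2 → L=9 J1=3 J2=4
R@8,1 dof=1 J1 → L=9 J1=4 J2=4
P@6,7 dof=1 J1 → L=9 J1=5 J2=4
PS@2,8 dof=2 J2 → L=9 J1=5 J2=5
add link → L=10 J1=5 J2=5
C@9,2 dof=2 J2 → L=10 J1=5 J2=6
M=3(L−1)−2J1−J2=3·9−2·5−6=11

M = 11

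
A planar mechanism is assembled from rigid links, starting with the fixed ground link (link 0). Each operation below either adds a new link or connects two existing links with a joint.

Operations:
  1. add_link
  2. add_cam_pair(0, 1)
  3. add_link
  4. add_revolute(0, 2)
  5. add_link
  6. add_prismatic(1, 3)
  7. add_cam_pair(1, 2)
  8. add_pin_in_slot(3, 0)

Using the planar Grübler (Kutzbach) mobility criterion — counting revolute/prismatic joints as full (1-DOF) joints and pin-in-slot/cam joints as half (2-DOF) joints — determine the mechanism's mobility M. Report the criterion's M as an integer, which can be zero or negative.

link 0 = ground. State L|J1|J2 = 1|0|0
+link1  2|0|0
C(0,1) f=2→J2  2|0|1
+link2  3|0|1
R(0,2) f=1→J1  3|1|1
+link3  4|1|1
P(1,3) f=1→J1  4|2|1
C(1,2) f=2→J2  4|2|2
PS(3,0) f=2→J2  4|2|3
M = 3(4−1)−2·2−3 = 9−4−3 = 2

M = 2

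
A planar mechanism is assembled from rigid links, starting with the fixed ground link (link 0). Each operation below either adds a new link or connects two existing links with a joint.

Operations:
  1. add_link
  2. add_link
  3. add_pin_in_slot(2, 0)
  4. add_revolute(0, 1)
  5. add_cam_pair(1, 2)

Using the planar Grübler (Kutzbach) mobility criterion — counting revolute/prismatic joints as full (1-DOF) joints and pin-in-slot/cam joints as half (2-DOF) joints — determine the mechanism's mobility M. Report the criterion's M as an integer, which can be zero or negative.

M = 2

L=1 J1=0 J2=0
add link → L=2 J1=0 J2=0
add link → L=3 J1=0 J2=0
PS@2,0 dof=2 J2 → L=3 J1=0 J2=1
R@0,1 dof=1 J1 → L=3 J1=1 J2=1
C@1,2 dof=2 J2 → L=3 J1=1 J2=2
M=3(L−1)−2J1−J2=3·2−2·1−2=2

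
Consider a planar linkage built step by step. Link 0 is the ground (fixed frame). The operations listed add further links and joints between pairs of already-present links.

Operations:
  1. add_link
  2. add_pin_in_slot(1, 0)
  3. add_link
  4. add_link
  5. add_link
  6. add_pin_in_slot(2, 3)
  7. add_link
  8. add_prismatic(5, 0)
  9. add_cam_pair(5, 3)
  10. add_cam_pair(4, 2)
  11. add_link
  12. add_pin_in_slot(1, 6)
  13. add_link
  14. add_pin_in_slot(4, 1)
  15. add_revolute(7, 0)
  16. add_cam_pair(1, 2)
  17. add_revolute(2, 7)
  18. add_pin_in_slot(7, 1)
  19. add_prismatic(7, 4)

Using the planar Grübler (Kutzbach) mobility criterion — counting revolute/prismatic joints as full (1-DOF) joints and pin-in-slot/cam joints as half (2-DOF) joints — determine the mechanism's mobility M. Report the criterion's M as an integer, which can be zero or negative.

(L,J1,J2)=(1,0,0); link0 fixed
link1: (2,0,0)
PS 1-0 [J2]: (2,0,1)
link2: (3,0,1)
link3: (4,0,1)
link4: (5,0,1)
PS 2-3 [J2]: (5,0,2)
link5: (6,0,2)
P 5-0 [J1]: (6,1,2)
C 5-3 [J2]: (6,1,3)
C 4-2 [J2]: (6,1,4)
link6: (7,1,4)
PS 1-6 [J2]: (7,1,5)
link7: (8,1,5)
PS 4-1 [J2]: (8,1,6)
R 7-0 [J1]: (8,2,6)
C 1-2 [J2]: (8,2,7)
R 2-7 [J1]: (8,3,7)
PS 7-1 [J2]: (8,3,8)
P 7-4 [J1]: (8,4,8)
Grübler: 3·7 − 2·4 − 8 = 5

M = 5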